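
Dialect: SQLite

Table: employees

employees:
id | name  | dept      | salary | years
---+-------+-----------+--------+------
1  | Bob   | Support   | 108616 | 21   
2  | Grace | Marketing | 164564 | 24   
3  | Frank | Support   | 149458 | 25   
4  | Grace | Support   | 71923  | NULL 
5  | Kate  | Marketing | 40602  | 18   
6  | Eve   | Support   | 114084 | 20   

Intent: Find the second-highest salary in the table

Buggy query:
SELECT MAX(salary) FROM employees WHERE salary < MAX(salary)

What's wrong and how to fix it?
Bug: The inner MAX is an aggregate inside WHERE, which is not allowed

Fix: Put the inner MAX in a scalar subquery

Corrected query:
SELECT MAX(salary) FROM employees WHERE salary < (SELECT MAX(salary) FROM employees)

Result:
MAX(salary)
-----------
149458     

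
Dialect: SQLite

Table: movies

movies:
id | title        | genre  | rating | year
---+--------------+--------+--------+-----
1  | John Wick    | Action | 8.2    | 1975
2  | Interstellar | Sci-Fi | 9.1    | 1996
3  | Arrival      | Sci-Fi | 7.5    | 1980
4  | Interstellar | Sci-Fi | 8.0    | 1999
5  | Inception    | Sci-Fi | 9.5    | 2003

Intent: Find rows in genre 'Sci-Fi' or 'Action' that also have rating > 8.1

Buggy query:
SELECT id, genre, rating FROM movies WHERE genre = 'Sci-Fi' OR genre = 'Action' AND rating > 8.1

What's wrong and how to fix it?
Bug: Without parentheses, AND is evaluated before OR, so the rating filter only applies to the 'Action' branch

Fix: Group the OR with parentheses (or use IN), then AND the threshold

Corrected query:
SELECT id, genre, rating FROM movies WHERE (genre = 'Sci-Fi' OR genre = 'Action') AND rating > 8.1

Result:
id | genre  | rating
---+--------+-------
1  | Action | 8.2   
2  | Sci-Fi | 9.1   
5  | Sci-Fi | 9.5   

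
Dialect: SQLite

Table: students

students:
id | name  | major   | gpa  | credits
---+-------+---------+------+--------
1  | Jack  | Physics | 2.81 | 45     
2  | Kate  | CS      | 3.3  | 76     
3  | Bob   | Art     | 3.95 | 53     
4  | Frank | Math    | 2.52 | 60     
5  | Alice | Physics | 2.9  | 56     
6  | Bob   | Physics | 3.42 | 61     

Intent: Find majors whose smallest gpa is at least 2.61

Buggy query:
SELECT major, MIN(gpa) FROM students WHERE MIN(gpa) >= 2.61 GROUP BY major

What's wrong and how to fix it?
Bug: MIN() in WHERE is a misuse of aggregate

Fix: Use HAVING for the per-group MIN condition

Corrected query:
SELECT major, MIN(gpa) FROM students GROUP BY major HAVING MIN(gpa) >= 2.61

Result:
major   | MIN(gpa)
--------+---------
Art     | 3.95    
CS      | 3.3     
Physics | 2.81    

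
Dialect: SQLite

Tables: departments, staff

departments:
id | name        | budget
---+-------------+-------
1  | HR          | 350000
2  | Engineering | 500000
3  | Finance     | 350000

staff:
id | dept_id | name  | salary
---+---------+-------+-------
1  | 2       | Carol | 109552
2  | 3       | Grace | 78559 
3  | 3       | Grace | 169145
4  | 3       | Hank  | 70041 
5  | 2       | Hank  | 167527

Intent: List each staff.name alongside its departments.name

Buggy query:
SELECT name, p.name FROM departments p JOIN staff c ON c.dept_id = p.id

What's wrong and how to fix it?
Bug: Both tables have a 'name' column; the unqualified reference is ambiguous

Fix: Qualify the column with its table alias (c.name)

Corrected query:
SELECT c.name, p.name FROM departments p JOIN staff c ON c.dept_id = p.id

Result:
name  | name       
------+------------
Carol | Engineering
Grace | Finance    
Grace | Finance    
Hank  | Finance    
Hank  | Engineering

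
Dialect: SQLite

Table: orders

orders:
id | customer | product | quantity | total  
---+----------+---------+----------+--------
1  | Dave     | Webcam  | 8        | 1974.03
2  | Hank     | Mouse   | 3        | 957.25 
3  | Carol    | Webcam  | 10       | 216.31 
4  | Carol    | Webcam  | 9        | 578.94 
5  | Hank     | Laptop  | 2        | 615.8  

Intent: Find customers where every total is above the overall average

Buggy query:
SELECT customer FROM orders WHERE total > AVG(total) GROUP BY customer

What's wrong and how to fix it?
Bug: AVG() is an aggregate; it can't sit directly in WHERE

Fix: Use a subquery for AVG and a HAVING MIN(...) filter so the condition holds for every row in the group

Corrected query:
SELECT customer FROM orders GROUP BY customer HAVING MIN(total) > (SELECT AVG(total) FROM orders)

Result:
customer
--------
Dave    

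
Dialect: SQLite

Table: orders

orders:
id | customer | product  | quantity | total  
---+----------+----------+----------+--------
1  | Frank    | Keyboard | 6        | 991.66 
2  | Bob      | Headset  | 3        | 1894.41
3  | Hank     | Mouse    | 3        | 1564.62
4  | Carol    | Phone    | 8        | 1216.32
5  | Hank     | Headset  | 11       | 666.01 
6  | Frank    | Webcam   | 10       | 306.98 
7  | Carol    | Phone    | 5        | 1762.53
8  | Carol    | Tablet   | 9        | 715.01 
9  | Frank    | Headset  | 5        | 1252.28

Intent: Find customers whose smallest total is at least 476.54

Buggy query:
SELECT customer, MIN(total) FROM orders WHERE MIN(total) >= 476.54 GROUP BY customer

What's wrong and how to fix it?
Bug: MIN() in WHERE is a misuse of aggregate

Fix: Replace WHERE with HAVING after the GROUP BY

Corrected query:
SELECT customer, MIN(total) FROM orders GROUP BY customer HAVING MIN(total) >= 476.54

Result:
customer | MIN(total)
---------+-----------
Bob      | 1894.41   
Carol    | 715.01    
Hank     | 666.01    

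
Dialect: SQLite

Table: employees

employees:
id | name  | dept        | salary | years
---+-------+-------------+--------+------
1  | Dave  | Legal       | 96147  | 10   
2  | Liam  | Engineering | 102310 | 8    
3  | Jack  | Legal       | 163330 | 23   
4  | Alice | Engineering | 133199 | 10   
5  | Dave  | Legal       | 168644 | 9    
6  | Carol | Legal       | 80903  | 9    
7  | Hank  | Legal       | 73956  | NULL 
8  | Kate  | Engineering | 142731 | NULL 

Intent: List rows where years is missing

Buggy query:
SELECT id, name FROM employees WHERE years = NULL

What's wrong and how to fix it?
Bug: '= NULL' is always unknown in SQL three-valued logic, so no rows match

Fix: Replace '= NULL' with 'IS NULL'

Corrected query:
SELECT id, name FROM employees WHERE years IS NULL

Result:
id | name
---+-----
7  | Hank
8  | Kate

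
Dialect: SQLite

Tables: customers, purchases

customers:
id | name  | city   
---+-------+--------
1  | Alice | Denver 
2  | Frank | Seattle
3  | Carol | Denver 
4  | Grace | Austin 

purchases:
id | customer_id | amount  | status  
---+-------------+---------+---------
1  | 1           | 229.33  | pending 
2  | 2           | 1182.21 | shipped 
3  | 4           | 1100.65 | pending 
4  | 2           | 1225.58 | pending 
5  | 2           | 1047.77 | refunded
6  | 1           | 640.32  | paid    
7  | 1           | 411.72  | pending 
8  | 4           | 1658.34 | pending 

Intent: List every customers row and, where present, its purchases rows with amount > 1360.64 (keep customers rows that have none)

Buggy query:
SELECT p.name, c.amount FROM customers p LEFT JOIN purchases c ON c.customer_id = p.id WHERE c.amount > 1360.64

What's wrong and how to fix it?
Bug: A WHERE condition on the right-hand table after LEFT JOIN drops unmatched parents

Fix: Move the right-table condition into the ON clause so unmatched parents are kept

Corrected query:
SELECT p.name, c.amount FROM customers p LEFT JOIN purchases c ON c.customer_id = p.id AND c.amount > 1360.64

Result:
name  | amount 
------+--------
Alice | NULL   
Frank | NULL   
Carol | NULL   
Grace | 1658.34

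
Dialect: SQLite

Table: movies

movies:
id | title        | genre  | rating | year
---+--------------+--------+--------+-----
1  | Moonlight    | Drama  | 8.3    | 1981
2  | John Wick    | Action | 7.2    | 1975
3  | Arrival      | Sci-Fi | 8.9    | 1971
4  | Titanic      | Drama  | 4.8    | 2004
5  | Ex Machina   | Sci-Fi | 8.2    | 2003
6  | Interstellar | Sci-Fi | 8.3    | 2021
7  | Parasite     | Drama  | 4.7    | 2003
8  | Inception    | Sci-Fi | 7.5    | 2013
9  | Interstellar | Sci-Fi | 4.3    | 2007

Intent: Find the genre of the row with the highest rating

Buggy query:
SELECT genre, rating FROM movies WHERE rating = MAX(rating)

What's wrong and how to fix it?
Bug: WHERE is evaluated per row; an aggregate over the whole table isn't defined there

Fix: Wrap MAX in a scalar subquery so WHERE compares against a single value

Corrected query:
SELECT genre, rating FROM movies WHERE rating = (SELECT MAX(rating) FROM movies)

Result:
genre  | rating
-------+-------
Sci-Fi | 8.9   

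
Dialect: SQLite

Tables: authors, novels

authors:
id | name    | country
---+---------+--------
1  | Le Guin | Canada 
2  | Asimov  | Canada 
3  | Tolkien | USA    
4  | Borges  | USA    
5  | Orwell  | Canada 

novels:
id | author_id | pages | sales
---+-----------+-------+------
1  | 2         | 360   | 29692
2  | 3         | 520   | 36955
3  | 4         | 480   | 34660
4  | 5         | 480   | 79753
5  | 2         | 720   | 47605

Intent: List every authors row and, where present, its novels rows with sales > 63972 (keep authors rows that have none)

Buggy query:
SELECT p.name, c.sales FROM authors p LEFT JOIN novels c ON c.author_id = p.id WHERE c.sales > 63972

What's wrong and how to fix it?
Bug: Filtering c.sales in WHERE discards the NULL rows produced by LEFT JOIN, turning it into an inner join

Fix: Move the right-table condition into the ON clause so unmatched parents are kept

Corrected query:
SELECT p.name, c.sales FROM authors p LEFT JOIN novels c ON c.author_id = p.id AND c.sales > 63972

Result:
name    | sales
--------+------
Le Guin | NULL 
Asimov  | NULL 
Tolkien | NULL 
Borges  | NULL 
Orwell  | 79753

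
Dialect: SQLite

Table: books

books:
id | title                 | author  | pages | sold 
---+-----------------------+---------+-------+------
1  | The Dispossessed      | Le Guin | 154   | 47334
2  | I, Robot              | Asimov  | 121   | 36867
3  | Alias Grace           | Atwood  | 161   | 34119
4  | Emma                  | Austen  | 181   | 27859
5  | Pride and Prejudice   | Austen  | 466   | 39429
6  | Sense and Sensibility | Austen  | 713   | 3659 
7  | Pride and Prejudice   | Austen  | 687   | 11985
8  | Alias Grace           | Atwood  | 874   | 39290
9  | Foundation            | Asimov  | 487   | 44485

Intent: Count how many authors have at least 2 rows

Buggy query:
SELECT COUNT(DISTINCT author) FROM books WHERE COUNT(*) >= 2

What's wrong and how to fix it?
Bug: WHERE filters individual rows, not groups, so a group-level COUNT is invalid there

Fix: Use a subquery that GROUPs and filters with HAVING, then count its rows

Corrected query:
SELECT COUNT(*) FROM (SELECT author FROM books GROUP BY author HAVING COUNT(*) >= 2)

Result:
COUNT(*)
--------
3       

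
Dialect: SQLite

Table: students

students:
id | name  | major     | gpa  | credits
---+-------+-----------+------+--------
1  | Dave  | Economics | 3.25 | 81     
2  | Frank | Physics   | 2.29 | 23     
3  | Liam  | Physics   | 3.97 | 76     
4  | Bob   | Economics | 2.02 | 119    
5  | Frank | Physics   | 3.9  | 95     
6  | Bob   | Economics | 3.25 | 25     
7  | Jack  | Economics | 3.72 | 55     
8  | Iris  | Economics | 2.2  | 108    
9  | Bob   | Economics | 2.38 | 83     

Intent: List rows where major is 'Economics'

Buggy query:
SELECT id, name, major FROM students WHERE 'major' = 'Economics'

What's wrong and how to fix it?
Bug: 'major' in single quotes is a string literal, not the column; the comparison is literal-vs-literal and never true

Fix: Remove the quotes around the column name (or use double quotes for an identifier)

Corrected query:
SELECT id, name, major FROM students WHERE major = 'Economics'

Result:
id | name | major    
---+------+----------
1  | Dave | Economics
4  | Bob  | Economics
6  | Bob  | Economics
7  | Jack | Economics
8  | Iris | Economics
9  | Bob  | Economics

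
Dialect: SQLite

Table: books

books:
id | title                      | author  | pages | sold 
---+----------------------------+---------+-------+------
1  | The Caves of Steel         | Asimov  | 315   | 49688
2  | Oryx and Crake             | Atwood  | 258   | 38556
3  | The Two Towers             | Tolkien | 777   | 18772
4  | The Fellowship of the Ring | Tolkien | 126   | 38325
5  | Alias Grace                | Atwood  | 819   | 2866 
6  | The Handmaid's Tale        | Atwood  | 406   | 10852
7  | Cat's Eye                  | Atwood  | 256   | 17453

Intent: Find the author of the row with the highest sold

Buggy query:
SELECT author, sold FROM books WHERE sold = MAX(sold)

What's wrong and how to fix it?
Bug: WHERE is evaluated per row; an aggregate over the whole table isn't defined there

Fix: Wrap MAX in a scalar subquery so WHERE compares against a single value

Corrected query:
SELECT author, sold FROM books WHERE sold = (SELECT MAX(sold) FROM books)

Result:
author | sold 
-------+------
Asimov | 49688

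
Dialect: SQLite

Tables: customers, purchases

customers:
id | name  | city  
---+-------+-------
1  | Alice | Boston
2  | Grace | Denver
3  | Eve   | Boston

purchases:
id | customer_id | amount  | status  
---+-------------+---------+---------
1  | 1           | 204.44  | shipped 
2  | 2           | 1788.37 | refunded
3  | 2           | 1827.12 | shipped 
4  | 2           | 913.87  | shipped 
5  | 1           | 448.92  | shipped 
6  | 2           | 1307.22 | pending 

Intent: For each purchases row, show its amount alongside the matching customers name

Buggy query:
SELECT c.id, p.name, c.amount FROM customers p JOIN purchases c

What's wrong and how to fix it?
Bug: Missing join condition: each purchases row is matched to all customers rows instead of just its own

Fix: Add ON c.customer_id = p.id to the JOIN

Corrected query:
SELECT c.id, p.name, c.amount FROM customers p JOIN purchases c ON c.customer_id = p.id

Result:
id | name  | amount 
---+-------+--------
1  | Alice | 204.44 
2  | Grace | 1788.37
3  | Grace | 1827.12
4  | Grace | 913.87 
5  | Alice | 448.92 
6  | Grace | 1307.22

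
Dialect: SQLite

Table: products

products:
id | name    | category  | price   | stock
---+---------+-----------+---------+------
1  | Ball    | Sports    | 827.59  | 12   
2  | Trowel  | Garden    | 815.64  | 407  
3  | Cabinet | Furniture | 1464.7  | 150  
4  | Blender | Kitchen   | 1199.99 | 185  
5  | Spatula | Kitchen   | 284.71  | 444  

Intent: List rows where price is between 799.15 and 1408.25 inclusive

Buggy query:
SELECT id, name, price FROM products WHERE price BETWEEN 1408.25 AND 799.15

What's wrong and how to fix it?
Bug: BETWEEN expects the lower bound first; with 1408.25 AND 799.15 the range is empty

Fix: Write BETWEEN 799.15 AND 1408.25

Corrected query:
SELECT id, name, price FROM products WHERE price BETWEEN 799.15 AND 1408.25

Result:
id | name    | price  
---+---------+--------
1  | Ball    | 827.59 
2  | Trowel  | 815.64 
4  | Blender | 1199.99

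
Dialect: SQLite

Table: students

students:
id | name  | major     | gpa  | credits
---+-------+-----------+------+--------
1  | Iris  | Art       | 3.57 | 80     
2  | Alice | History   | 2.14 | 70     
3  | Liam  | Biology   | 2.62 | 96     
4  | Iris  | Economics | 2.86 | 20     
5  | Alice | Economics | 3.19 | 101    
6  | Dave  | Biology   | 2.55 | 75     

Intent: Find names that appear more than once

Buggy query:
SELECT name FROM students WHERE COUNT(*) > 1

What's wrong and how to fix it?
Bug: COUNT(*) is an aggregate and cannot be used in WHERE

Fix: GROUP BY name, then filter groups with HAVING COUNT(*) > 1

Corrected query:
SELECT name FROM students GROUP BY name HAVING COUNT(*) > 1

Result:
name 
-----
Alice
Iris 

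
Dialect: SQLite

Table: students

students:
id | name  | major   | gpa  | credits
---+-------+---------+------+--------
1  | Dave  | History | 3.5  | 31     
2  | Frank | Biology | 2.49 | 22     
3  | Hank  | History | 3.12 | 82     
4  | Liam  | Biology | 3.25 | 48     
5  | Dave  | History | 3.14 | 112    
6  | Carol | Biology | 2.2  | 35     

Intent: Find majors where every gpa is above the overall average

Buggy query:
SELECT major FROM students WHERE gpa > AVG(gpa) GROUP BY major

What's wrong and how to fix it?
Bug: AVG() is an aggregate; it can't sit directly in WHERE

Fix: Use a subquery for AVG and a HAVING MIN(...) filter so the condition holds for every row in the group

Corrected query:
SELECT major FROM students GROUP BY major HAVING MIN(gpa) > (SELECT AVG(gpa) FROM students)

Result:
major  
-------
History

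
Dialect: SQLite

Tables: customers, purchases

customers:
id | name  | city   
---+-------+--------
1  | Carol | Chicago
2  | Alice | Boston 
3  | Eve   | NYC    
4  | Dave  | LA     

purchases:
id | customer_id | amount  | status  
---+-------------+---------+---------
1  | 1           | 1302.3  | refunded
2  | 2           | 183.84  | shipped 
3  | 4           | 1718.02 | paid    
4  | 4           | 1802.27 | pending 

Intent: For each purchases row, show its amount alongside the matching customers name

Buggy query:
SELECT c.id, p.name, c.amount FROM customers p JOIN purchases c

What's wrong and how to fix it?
Bug: Missing join condition: each purchases row is matched to all customers rows instead of just its own

Fix: Specify the join condition linking the foreign key to the parent id

Corrected query:
SELECT c.id, p.name, c.amount FROM customers p JOIN purchases c ON c.customer_id = p.id

Result:
id | name  | amount 
---+-------+--------
1  | Carol | 1302.3 
2  | Alice | 183.84 
3  | Dave  | 1718.02
4  | Dave  | 1802.27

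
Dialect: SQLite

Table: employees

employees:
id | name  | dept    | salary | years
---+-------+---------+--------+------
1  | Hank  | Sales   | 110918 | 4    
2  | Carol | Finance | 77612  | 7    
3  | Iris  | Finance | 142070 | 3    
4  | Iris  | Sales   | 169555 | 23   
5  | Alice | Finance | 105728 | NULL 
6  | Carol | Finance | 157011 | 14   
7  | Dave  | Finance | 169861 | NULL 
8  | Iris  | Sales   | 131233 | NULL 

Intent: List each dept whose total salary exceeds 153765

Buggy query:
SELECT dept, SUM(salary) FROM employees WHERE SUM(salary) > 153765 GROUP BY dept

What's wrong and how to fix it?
Bug: SUM(salary) is an aggregate, but WHERE filters rows before aggregation

Fix: Move the aggregate condition to a HAVING clause

Corrected query:
SELECT dept, SUM(salary) FROM employees GROUP BY dept HAVING SUM(salary) > 153765

Result:
dept    | SUM(salary)
--------+------------
Finance | 652282     
Sales   | 411706     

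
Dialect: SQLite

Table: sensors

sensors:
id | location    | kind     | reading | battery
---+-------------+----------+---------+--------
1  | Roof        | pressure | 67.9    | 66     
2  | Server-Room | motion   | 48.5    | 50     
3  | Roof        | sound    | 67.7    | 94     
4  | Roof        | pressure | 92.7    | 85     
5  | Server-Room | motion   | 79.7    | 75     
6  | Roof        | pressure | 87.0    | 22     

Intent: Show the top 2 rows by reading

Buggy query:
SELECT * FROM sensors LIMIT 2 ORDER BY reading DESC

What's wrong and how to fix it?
Bug: ORDER BY cannot follow LIMIT; LIMIT is the final clause

Fix: Swap the clauses: ORDER BY first, then LIMIT

Corrected query:
SELECT * FROM sensors ORDER BY reading DESC LIMIT 2

Result:
id | location | kind     | reading | battery
---+----------+----------+---------+--------
4  | Roof     | pressure | 92.7    | 85     
6  | Roof     | pressure | 87      | 22     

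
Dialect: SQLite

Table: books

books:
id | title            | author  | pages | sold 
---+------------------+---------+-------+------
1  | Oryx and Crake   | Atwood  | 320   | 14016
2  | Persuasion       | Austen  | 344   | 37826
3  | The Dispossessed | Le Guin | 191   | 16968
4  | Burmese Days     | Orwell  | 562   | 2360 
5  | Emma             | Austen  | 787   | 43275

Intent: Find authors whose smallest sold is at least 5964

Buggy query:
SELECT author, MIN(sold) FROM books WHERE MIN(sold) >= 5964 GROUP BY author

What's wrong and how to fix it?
Bug: Aggregates like MIN are computed per group after WHERE runs

Fix: Replace WHERE with HAVING after the GROUP BY

Corrected query:
SELECT author, MIN(sold) FROM books GROUP BY author HAVING MIN(sold) >= 5964

Result:
author  | MIN(sold)
--------+----------
Atwood  | 14016    
Austen  | 37826    
Le Guin | 16968    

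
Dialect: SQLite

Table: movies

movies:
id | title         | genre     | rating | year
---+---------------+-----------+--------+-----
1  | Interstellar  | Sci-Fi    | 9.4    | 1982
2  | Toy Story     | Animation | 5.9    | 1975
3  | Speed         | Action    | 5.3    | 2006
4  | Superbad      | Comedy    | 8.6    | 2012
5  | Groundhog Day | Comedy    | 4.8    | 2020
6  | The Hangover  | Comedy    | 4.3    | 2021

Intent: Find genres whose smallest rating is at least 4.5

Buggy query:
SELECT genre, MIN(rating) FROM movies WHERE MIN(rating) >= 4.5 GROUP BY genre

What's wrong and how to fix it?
Bug: MIN() in WHERE is a misuse of aggregate

Fix: Use HAVING for the per-group MIN condition

Corrected query:
SELECT genre, MIN(rating) FROM movies GROUP BY genre HAVING MIN(rating) >= 4.5

Result:
genre     | MIN(rating)
----------+------------
Action    | 5.3        
Animation | 5.9        
Sci-Fi    | 9.4        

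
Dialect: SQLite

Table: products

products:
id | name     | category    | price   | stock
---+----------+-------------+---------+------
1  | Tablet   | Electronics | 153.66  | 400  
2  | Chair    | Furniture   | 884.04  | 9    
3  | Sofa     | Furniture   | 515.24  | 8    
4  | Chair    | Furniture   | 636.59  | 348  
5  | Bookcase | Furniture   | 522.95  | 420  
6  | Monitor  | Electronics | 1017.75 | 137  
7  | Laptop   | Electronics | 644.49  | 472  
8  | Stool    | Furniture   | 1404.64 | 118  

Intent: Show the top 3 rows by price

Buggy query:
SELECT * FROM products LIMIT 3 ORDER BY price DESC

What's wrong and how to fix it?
Bug: ORDER BY cannot follow LIMIT; LIMIT is the final clause

Fix: Swap the clauses: ORDER BY first, then LIMIT

Corrected query:
SELECT * FROM products ORDER BY price DESC LIMIT 3

Result:
id | name    | category    | price   | stock
---+---------+-------------+---------+------
8  | Stool   | Furniture   | 1404.64 | 118  
6  | Monitor | Electronics | 1017.75 | 137  
2  | Chair   | Furniture   | 884.04  | 9    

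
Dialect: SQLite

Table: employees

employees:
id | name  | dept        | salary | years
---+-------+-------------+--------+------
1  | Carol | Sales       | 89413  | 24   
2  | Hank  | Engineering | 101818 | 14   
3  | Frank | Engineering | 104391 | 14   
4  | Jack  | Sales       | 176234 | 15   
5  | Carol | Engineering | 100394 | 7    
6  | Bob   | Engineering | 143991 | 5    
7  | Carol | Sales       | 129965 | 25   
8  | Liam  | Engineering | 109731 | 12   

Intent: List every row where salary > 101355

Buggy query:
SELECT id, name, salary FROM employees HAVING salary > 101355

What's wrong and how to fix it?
Bug: HAVING filters the output of aggregation, but this query has no GROUP BY and no aggregate functions, so SQLite rejects it (HAVING clause on a non-aggregate query); the condition here is per row

Fix: Use WHERE for row-level filtering

Corrected query:
SELECT id, name, salary FROM employees WHERE salary > 101355

Result:
id | name  | salary
---+-------+-------
2  | Hank  | 101818
3  | Frank | 104391
4  | Jack  | 176234
6  | Bob   | 143991
7  | Carol | 129965
8  | Liam  | 109731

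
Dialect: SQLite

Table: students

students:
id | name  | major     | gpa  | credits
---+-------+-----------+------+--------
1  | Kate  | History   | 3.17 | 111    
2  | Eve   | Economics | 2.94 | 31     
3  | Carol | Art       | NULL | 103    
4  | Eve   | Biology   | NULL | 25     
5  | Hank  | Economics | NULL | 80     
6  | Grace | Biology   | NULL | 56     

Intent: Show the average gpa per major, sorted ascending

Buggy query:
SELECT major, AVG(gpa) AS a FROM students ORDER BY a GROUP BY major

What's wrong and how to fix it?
Bug: GROUP BY must precede ORDER BY

Fix: Move ORDER BY to the end, after GROUP BY

Corrected query:
SELECT major, AVG(gpa) AS a FROM students GROUP BY major ORDER BY a

Result:
major     | a   
----------+-----
Art       | NULL
Biology   | NULL
Economics | 2.94
History   | 3.17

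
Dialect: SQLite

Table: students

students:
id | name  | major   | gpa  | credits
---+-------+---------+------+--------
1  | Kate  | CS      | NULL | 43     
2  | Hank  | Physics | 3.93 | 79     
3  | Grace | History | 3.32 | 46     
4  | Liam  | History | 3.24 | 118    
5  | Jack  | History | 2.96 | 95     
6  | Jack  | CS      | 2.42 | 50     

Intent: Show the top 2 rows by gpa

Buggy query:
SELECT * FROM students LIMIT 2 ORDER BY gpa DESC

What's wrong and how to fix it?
Bug: ORDER BY cannot follow LIMIT; LIMIT is the final clause

Fix: Swap the clauses: ORDER BY first, then LIMIT

Corrected query:
SELECT * FROM students ORDER BY gpa DESC LIMIT 2

Result:
id | name  | major   | gpa  | credits
---+-------+---------+------+--------
2  | Hank  | Physics | 3.93 | 79     
3  | Grace | History | 3.32 | 46     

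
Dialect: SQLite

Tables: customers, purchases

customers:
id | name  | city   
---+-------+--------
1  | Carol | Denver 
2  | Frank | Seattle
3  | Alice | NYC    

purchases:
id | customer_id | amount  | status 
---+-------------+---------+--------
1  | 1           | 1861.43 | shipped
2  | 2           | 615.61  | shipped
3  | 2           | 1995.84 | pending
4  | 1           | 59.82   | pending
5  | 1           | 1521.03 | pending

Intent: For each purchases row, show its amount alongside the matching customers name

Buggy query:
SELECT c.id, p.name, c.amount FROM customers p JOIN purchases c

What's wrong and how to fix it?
Bug: Missing join condition: each purchases row is matched to all customers rows instead of just its own

Fix: Add ON c.customer_id = p.id to the JOIN

Corrected query:
SELECT c.id, p.name, c.amount FROM customers p JOIN purchases c ON c.customer_id = p.id

Result:
id | name  | amount 
---+-------+--------
1  | Carol | 1861.43
2  | Frank | 615.61 
3  | Frank | 1995.84
4  | Carol | 59.82  
5  | Carol | 1521.03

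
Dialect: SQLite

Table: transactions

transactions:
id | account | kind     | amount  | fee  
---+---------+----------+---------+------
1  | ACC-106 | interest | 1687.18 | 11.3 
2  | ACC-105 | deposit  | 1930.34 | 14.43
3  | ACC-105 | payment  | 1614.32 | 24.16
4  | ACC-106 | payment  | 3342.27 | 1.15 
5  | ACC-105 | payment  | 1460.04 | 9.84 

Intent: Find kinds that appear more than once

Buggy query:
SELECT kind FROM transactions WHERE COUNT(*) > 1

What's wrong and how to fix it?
Bug: WHERE can't reference COUNT(*); aggregates are computed after WHERE

Fix: Group first, then use HAVING for the count condition

Corrected query:
SELECT kind FROM transactions GROUP BY kind HAVING COUNT(*) > 1

Result:
kind   
-------
payment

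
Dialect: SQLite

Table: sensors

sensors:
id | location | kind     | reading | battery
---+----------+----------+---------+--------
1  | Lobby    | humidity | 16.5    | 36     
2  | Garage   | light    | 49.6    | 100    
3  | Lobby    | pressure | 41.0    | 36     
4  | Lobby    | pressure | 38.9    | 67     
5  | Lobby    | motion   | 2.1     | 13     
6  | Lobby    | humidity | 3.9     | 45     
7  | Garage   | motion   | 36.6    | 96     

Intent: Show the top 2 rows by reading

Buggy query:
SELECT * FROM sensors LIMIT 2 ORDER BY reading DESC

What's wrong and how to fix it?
Bug: LIMIT must come after ORDER BY

Fix: Swap the clauses: ORDER BY first, then LIMIT

Corrected query:
SELECT * FROM sensors ORDER BY reading DESC LIMIT 2

Result:
id | location | kind     | reading | battery
---+----------+----------+---------+--------
2  | Garage   | light    | 49.6    | 100    
3  | Lobby    | pressure | 41      | 36     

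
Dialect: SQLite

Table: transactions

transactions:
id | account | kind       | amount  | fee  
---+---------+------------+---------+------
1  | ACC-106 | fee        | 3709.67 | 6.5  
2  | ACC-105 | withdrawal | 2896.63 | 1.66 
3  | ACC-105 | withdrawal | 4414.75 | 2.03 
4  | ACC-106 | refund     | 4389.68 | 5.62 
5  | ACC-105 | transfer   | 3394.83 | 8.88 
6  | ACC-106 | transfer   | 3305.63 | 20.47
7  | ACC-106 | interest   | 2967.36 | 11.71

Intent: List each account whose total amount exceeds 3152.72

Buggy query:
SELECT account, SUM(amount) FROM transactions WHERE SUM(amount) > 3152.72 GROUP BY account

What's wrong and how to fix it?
Bug: WHERE runs before GROUP BY, so aggregates aren't available there

Fix: Use HAVING (which filters groups after aggregation) instead of WHERE

Corrected query:
SELECT account, SUM(amount) FROM transactions GROUP BY account HAVING SUM(amount) > 3152.72

Result:
account | SUM(amount)
--------+------------
ACC-105 | 10706.21   
ACC-106 | 14372.34   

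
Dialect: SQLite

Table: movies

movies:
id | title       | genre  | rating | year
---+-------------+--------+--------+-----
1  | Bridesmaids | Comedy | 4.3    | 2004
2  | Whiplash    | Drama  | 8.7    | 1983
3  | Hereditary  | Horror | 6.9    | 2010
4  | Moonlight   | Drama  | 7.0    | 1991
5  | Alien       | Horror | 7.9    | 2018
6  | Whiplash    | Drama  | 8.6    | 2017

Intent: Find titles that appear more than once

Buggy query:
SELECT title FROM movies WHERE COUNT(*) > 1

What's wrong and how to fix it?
Bug: WHERE can't reference COUNT(*); aggregates are computed after WHERE

Fix: GROUP BY title, then filter groups with HAVING COUNT(*) > 1

Corrected query:
SELECT title FROM movies GROUP BY title HAVING COUNT(*) > 1

Result:
title   
--------
Whiplash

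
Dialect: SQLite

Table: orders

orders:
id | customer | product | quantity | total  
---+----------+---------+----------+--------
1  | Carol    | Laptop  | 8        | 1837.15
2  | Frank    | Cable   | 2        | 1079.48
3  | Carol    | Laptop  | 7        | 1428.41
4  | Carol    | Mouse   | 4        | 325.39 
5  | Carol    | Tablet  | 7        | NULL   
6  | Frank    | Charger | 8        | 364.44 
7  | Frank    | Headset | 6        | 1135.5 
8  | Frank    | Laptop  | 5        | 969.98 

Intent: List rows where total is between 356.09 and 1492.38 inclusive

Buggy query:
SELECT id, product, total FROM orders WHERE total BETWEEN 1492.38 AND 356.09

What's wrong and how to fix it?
Bug: The bounds are reversed; BETWEEN a AND b requires a <= b to match anything

Fix: Swap the bounds so the smaller value comes first

Corrected query:
SELECT id, product, total FROM orders WHERE total BETWEEN 356.09 AND 1492.38

Result:
id | product | total  
---+---------+--------
2  | Cable   | 1079.48
3  | Laptop  | 1428.41
6  | Charger | 364.44 
7  | Headset | 1135.5 
8  | Laptop  | 969.98 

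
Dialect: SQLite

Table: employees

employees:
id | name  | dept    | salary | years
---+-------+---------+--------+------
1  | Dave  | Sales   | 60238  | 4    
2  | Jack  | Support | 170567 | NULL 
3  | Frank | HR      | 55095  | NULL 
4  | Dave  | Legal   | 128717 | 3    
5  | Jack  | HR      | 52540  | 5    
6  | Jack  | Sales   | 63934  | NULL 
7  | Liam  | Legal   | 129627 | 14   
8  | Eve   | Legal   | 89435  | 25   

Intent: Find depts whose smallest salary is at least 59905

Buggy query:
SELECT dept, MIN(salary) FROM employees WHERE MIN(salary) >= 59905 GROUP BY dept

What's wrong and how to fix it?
Bug: Aggregates like MIN are computed per group after WHERE runs

Fix: Use HAVING for the per-group MIN condition

Corrected query:
SELECT dept, MIN(salary) FROM employees GROUP BY dept HAVING MIN(salary) >= 59905

Result:
dept    | MIN(salary)
--------+------------
Legal   | 89435      
Sales   | 60238      
Support | 170567     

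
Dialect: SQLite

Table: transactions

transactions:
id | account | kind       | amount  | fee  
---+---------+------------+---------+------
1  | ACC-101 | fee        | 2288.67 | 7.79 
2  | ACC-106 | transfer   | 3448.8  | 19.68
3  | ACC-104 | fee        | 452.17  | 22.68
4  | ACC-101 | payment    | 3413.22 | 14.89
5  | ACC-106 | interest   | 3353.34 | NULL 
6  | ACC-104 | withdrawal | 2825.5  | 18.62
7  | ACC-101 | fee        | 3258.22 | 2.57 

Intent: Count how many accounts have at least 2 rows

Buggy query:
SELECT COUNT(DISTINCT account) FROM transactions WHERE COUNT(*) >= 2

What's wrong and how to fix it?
Bug: WHERE filters individual rows, not groups, so a group-level COUNT is invalid there

Fix: Use a subquery that GROUPs and filters with HAVING, then count its rows

Corrected query:
SELECT COUNT(*) FROM (SELECT account FROM transactions GROUP BY account HAVING COUNT(*) >= 2)

Result:
COUNT(*)
--------
3       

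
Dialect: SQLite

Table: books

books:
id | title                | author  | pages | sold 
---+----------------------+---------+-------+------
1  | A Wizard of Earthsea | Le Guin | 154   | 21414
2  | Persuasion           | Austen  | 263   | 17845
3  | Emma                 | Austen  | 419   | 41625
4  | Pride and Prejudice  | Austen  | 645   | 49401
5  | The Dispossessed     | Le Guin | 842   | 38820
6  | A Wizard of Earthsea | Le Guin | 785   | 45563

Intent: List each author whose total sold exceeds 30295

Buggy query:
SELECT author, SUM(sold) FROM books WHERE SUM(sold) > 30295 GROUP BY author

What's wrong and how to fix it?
Bug: SUM(sold) is an aggregate, but WHERE filters rows before aggregation

Fix: Use HAVING (which filters groups after aggregation) instead of WHERE

Corrected query:
SELECT author, SUM(sold) FROM books GROUP BY author HAVING SUM(sold) > 30295

Result:
author  | SUM(sold)
--------+----------
Austen  | 108871   
Le Guin | 105797   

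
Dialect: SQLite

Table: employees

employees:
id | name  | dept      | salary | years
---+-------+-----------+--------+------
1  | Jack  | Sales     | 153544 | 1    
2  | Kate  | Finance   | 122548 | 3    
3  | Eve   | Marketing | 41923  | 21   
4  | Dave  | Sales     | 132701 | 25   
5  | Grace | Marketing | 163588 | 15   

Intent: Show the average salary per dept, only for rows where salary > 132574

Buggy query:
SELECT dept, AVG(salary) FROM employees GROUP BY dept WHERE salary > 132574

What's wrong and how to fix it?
Bug: Row-level WHERE must come before GROUP BY in the clause order

Fix: Move the WHERE clause before GROUP BY

Corrected query:
SELECT dept, AVG(salary) FROM employees WHERE salary > 132574 GROUP BY dept

Result:
dept      | AVG(salary)
----------+------------
Marketing | 163588     
Sales     | 143122.5   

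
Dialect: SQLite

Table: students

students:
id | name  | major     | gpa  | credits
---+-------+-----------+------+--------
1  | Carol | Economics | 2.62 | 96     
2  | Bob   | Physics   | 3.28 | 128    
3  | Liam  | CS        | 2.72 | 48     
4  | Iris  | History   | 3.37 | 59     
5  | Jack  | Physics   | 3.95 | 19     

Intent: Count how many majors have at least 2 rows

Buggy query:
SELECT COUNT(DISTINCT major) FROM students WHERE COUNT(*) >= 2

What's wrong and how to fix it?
Bug: WHERE filters individual rows, not groups, so a group-level COUNT is invalid there

Fix: Use a subquery that GROUPs and filters with HAVING, then count its rows

Corrected query:
SELECT COUNT(*) FROM (SELECT major FROM students GROUP BY major HAVING COUNT(*) >= 2)

Result:
COUNT(*)
--------
1       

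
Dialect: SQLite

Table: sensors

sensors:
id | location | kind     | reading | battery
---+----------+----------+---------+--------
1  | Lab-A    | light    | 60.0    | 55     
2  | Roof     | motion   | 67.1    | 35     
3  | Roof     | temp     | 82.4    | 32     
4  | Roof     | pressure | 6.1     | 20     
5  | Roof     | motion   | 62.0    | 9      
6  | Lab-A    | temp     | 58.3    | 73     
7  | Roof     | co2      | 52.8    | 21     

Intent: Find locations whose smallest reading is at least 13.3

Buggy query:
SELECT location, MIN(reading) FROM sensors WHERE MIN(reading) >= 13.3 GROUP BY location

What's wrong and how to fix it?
Bug: MIN() in WHERE is a misuse of aggregate

Fix: Replace WHERE with HAVING after the GROUP BY

Corrected query:
SELECT location, MIN(reading) FROM sensors GROUP BY location HAVING MIN(reading) >= 13.3

Result:
location | MIN(reading)
---------+-------------
Lab-A    | 58.3        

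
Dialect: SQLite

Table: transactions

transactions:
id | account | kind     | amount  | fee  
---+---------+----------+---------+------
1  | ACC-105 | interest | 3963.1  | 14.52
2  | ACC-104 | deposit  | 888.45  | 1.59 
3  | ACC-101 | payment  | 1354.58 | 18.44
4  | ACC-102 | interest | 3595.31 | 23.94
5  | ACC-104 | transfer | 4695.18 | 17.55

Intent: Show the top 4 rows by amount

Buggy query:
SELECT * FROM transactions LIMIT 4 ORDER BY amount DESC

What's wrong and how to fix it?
Bug: LIMIT must come after ORDER BY

Fix: Sort with ORDER BY, then apply LIMIT

Corrected query:
SELECT * FROM transactions ORDER BY amount DESC LIMIT 4

Result:
id | account | kind     | amount  | fee  
---+---------+----------+---------+------
5  | ACC-104 | transfer | 4695.18 | 17.55
1  | ACC-105 | interest | 3963.1  | 14.52
4  | ACC-102 | interest | 3595.31 | 23.94
3  | ACC-101 | payment  | 1354.58 | 18.44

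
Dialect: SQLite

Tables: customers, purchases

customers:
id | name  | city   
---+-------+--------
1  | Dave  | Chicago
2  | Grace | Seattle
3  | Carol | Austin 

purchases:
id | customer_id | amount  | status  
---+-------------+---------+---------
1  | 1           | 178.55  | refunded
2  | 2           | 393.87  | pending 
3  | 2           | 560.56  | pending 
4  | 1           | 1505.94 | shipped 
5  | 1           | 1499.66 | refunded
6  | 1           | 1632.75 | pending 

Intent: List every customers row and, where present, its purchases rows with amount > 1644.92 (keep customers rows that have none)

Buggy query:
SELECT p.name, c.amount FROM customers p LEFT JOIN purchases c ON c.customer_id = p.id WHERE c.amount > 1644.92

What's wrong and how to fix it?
Bug: Filtering c.amount in WHERE discards the NULL rows produced by LEFT JOIN, turning it into an inner join

Fix: Put 'c.amount > 1644.92' in the JOIN's ON clause instead of WHERE

Corrected query:
SELECT p.name, c.amount FROM customers p LEFT JOIN purchases c ON c.customer_id = p.id AND c.amount > 1644.92

Result:
name  | amount
------+-------
Dave  | NULL  
Grace | NULL  
Carol | NULL  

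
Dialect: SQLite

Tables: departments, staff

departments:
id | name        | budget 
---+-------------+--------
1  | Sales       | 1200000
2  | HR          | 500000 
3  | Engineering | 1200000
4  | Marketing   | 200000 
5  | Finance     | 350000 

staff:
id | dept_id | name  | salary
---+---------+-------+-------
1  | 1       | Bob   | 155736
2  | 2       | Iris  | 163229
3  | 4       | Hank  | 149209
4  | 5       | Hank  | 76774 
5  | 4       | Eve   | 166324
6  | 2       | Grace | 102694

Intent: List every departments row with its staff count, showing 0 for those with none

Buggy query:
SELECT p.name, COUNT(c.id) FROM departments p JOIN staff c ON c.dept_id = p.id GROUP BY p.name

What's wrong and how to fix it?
Bug: INNER JOIN drops departments rows that have no matching staff rows

Fix: Use LEFT JOIN so parents without children still appear (COUNT(c.id) gives 0)

Corrected query:
SELECT p.name, COUNT(c.id) FROM departments p LEFT JOIN staff c ON c.dept_id = p.id GROUP BY p.name

Result:
name        | COUNT(c.id)
------------+------------
Engineering | 0          
Finance     | 1          
HR          | 2          
Marketing   | 2          
Sales       | 1          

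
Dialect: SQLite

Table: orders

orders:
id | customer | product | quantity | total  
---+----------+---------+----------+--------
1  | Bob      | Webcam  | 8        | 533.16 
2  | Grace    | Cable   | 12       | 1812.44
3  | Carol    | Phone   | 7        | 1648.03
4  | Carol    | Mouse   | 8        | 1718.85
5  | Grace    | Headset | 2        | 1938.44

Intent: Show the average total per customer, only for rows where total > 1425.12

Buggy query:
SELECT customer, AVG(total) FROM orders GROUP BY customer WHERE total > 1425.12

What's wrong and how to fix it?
Bug: Row-level WHERE must come before GROUP BY in the clause order

Fix: Place WHERE between FROM and GROUP BY

Corrected query:
SELECT customer, AVG(total) FROM orders WHERE total > 1425.12 GROUP BY customer

Result:
customer | AVG(total)
---------+-----------
Carol    | 1683.44   
Grace    | 1875.44   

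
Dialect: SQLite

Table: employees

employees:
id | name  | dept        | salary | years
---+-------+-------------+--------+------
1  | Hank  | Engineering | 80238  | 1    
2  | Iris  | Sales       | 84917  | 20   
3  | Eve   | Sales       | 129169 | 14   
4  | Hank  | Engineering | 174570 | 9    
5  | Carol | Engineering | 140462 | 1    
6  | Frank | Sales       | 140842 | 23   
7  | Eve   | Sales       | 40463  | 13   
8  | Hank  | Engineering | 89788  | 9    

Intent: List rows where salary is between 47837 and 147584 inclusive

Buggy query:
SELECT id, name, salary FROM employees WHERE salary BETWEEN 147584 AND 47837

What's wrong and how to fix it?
Bug: The bounds are reversed; BETWEEN a AND b requires a <= b to match anything

Fix: Write BETWEEN 47837 AND 147584

Corrected query:
SELECT id, name, salary FROM employees WHERE salary BETWEEN 47837 AND 147584

Result:
id | name  | salary
---+-------+-------
1  | Hank  | 80238 
2  | Iris  | 84917 
3  | Eve   | 129169
5  | Carol | 140462
6  | Frank | 140842
8  | Hank  | 89788 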